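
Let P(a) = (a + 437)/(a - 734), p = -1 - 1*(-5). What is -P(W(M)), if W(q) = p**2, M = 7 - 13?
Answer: 453/718 ≈ 0.63092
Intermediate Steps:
M = -6
p = 4 (p = -1 + 5 = 4)
W(q) = 16 (W(q) = 4**2 = 16)
P(a) = (437 + a)/(-734 + a)
-P(W(M)) = -(437 + 16)/(-734 + 16) = -453/(-718) = -(-1)*453/718 = -1*(-453/718) = 453/718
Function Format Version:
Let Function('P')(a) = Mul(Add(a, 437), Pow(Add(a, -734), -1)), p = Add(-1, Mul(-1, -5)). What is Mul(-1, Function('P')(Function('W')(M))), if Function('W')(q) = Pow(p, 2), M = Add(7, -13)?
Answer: Rational(453, 718) ≈ 0.63092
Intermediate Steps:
M = -6
p = 4 (p = Add(-1, 5) = 4)
Function('W')(q) = 16 (Function('W')(q) = Pow(4, 2) = 16)
Function('P')(a) = Mul(Pow(Add(-734, a), -1), Add(437, a)) (Function('P')(a) = Mul(Add(437, a), Pow(Add(-734, a), -1)) = Mul(Pow(Add(-734, a), -1), Add(437, a)))
Mul(-1, Function('P')(Function('W')(M))) = Mul(-1, Mul(Pow(Add(-734, 16), -1), Add(437, 16))) = Mul(-1, Mul(Pow(-718, -1), 453)) = Mul(-1, Mul(Rational(-1, 718), 453)) = Mul(-1, Rational(-453, 718)) = Rational(453, 718)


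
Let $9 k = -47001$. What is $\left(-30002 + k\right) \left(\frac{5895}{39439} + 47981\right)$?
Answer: $- \frac{199968035286842}{118317} \approx -1.6901 \cdot 10^{9}$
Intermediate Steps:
$k = - \frac{15667}{3}$ ($k = \frac{1}{9} \left(-47001\right) = - \frac{15667}{3} \approx -5222.3$)
$\left(-30002 + k\right) \left(\frac{5895}{39439} + 47981\right) = \left(-30002 - \frac{15667}{3}\right) \left(\frac{5895}{39439} + 47981\right) = - \frac{105673 \left(5895 \cdot \frac{1}{39439} + 47981\right)}{3} = - \frac{105673 \left(\frac{5895}{39439} + 47981\right)}{3} = \left(- \frac{105673}{3}\right) \frac{1892328554}{39439} = - \frac{199968035286842}{118317}$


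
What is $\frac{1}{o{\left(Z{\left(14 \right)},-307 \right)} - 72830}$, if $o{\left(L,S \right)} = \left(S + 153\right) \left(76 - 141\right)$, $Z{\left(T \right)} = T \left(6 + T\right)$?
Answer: $- \frac{1}{62820} \approx -1.5918 \cdot 10^{-5}$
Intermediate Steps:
$o{\left(L,S \right)} = -9945 - 65 S$ ($o{\left(L,S \right)} = \left(153 + S\right) \left(-65\right) = -9945 - 65 S$)
$\frac{1}{o{\left(Z{\left(14 \right)},-307 \right)} - 72830} = \frac{1}{\left(-9945 - -19955\right) - 72830} = \frac{1}{\left(-9945 + 19955\right) - 72830} = \frac{1}{10010 - 72830} = \frac{1}{-62820} = - \frac{1}{62820}$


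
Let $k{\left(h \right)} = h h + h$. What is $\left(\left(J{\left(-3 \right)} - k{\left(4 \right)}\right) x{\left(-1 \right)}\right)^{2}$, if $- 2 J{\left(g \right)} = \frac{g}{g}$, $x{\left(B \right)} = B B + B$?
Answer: $0$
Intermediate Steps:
$k{\left(h \right)} = h + h^{2}$ ($k{\left(h \right)} = h^{2} + h = h + h^{2}$)
$x{\left(B \right)} = B + B^{2}$ ($x{\left(B \right)} = B^{2} + B = B + B^{2}$)
$J{\left(g \right)} = - \frac{1}{2}$ ($J{\left(g \right)} = - \frac{\frac{1}{g} g}{2} = \left(- \frac{1}{2}\right) 1 = - \frac{1}{2}$)
$\left(\left(J{\left(-3 \right)} - k{\left(4 \right)}\right) x{\left(-1 \right)}\right)^{2} = \left(\left(- \frac{1}{2} - 4 \left(1 + 4\right)\right) \left(- (1 - 1)\right)\right)^{2} = \left(\left(- \frac{1}{2} - 4 \cdot 5\right) \left(\left(-1\right) 0\right)\right)^{2} = \left(\left(- \frac{1}{2} - 20\right) 0\right)^{2} = \left(\left(- \frac{41}{2}\right) 0\right)^{2} = 0^{2} = 0$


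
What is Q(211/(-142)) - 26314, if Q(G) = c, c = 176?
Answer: -26138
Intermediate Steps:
Q(G) = 176
Q(211/(-142)) - 26314 = 176 - 26314 = -26138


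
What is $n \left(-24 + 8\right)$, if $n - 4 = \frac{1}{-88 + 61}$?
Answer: $- \frac{1712}{27} \approx -63.407$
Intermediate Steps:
$n = \frac{107}{27}$ ($n = 4 + \frac{1}{-88 + 61} = 4 + \frac{1}{-27} = 4 - \frac{1}{27} = \frac{107}{27} \approx 3.963$)
$n \left(-24 + 8\right) = \frac{107 \left(-24 + 8\right)}{27} = \frac{107}{27} \left(-16\right) = - \frac{1712}{27}$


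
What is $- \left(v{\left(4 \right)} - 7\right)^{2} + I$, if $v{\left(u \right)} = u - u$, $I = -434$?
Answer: $-483$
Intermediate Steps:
$v{\left(u \right)} = 0$
$- \left(v{\left(4 \right)} - 7\right)^{2} + I = - \left(0 - 7\right)^{2} - 434 = - \left(-7\right)^{2} - 434 = \left(-1\right) 49 - 434 = -49 - 434 = -483$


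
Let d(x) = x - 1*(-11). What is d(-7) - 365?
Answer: -361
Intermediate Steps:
d(x) = 11 + x (d(x) = x + 11 = 11 + x)
d(-7) - 365 = (11 - 7) - 365 = 4 - 365 = -361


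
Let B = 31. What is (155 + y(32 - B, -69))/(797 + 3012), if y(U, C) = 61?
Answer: 216/3809 ≈ 0.056708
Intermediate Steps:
(155 + y(32 - B, -69))/(797 + 3012) = (155 + 61)/(797 + 3012) = 216/3809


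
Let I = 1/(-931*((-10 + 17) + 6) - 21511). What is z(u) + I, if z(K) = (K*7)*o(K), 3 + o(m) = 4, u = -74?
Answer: -17412053/33614 ≈ -518.00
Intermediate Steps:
o(m) = 1 (o(m) = -3 + 4 = 1)
z(K) = 7*K (z(K) = (K*7)*1 = (7*K)*1 = 7*K)
I = -1/33614 (I = 1/(-931*(7 + 6) - 21511) = 1/(-931*13 - 21511) = 1/(-12103 - 21511) = 1/(-33614) = -1/33614 ≈ -2.9749e-5)
z(u) + I = 7*(-74) - 1/33614 = -518 - 1/33614 = -17412053/33614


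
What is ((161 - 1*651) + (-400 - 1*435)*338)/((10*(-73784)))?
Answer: 3534/9223 ≈ 0.38317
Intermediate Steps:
((161 - 1*651) + (-400 - 1*435)*338)/((10*(-73784))) = ((161 - 651) + (-400 - 435)*338)/(-737840) = (-490 - 835*338)*(-1/737840) = (-490 - 282230)*(-1/737840) = -282720*(-1/737840) = 3534/9223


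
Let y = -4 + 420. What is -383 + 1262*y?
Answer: 524609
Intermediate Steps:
y = 416
-383 + 1262*y = -383 + 1262*416 = -383 + 524992 = 524609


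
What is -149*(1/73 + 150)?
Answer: -1631699/73 ≈ -22352.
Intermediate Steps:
-149*(1/73 + 150) = -149*10951/73 = -1631699/73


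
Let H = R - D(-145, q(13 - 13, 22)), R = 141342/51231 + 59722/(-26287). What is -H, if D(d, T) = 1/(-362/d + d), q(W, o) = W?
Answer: -4582293930567/9275684734637 ≈ -0.49401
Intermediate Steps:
D(d, T) = 1/(d - 362/d)
R = 218613124/448903099 (R = 141342*(1/51231) + 59722*(-1/26287) = 47114/17077 - 59722/26287 = 218613124/448903099 ≈ 0.48699)
H = 4582293930567/9275684734637 (H = 218613124/448903099 - (-145)/(-362 + (-145)**2) = 218613124/448903099 - (-145)/(-362 + 21025) = 218613124/448903099 - (-145)/20663 = 218613124/448903099 - 1*(-145/20663) = 218613124/448903099 + 145/20663 = 4582293930567/9275684734637 ≈ 0.49401)
-H = -1*4582293930567/9275684734637 = -4582293930567/9275684734637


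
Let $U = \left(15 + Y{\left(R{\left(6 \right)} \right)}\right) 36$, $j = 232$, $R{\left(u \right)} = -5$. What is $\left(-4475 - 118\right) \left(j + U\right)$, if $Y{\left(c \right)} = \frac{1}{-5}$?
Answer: $- \frac{17563632}{5} \approx -3.5127 \cdot 10^{6}$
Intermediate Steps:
$Y{\left(c \right)} = - \frac{1}{5}$
$U = \frac{2664}{5}$ ($U = \left(15 - \frac{1}{5}\right) 36 = \frac{74}{5} \cdot 36 = \frac{2664}{5} \approx 532.8$)
$\left(-4475 - 118\right) \left(j + U\right) = \left(-4475 - 118\right) \left(232 + \frac{2664}{5}\right) = \left(-4593\right) \frac{3824}{5} = - \frac{17563632}{5}$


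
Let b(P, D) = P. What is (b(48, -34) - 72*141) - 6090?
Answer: -16194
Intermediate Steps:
(b(48, -34) - 72*141) - 6090 = (48 - 72*141) - 6090 = (48 - 10152) - 6090 = -10104 - 6090 = -16194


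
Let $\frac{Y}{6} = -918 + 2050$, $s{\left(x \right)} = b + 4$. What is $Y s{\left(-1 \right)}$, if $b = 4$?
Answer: $54336$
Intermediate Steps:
$s{\left(x \right)} = 8$ ($s{\left(x \right)} = 4 + 4 = 8$)
$Y = 6792$ ($Y = 6 \left(-918 + 2050\right) = 6 \cdot 1132 = 6792$)
$Y s{\left(-1 \right)} = 6792 \cdot 8 = 54336$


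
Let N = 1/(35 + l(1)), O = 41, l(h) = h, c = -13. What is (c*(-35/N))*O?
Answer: 671580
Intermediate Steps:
N = 1/36 (N = 1/(35 + 1) = 1/36 ≈ 0.027778)
(c*(-35/N))*O = -(-455)/1/36*41 = -(-455)*36*41 = -13*(-1260)*41 = 16380*41 = 671580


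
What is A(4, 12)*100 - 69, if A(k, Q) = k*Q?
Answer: 4731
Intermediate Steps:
A(k, Q) = Q*k
A(4, 12)*100 - 69 = (12*4)*100 - 69 = 48*100 - 69 = 4800 - 69 = 4731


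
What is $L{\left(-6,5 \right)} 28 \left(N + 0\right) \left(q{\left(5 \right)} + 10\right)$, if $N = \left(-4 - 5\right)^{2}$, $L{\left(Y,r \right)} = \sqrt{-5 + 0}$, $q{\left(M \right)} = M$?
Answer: $34020 i \sqrt{5} \approx 76071.0 i$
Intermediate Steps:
$L{\left(Y,r \right)} = i \sqrt{5}$ ($L{\left(Y,r \right)} = \sqrt{-5} = i \sqrt{5}$)
$N = 81$ ($N = \left(-9\right)^{2} = 81$)
$L{\left(-6,5 \right)} 28 \left(N + 0\right) \left(q{\left(5 \right)} + 10\right) = i \sqrt{5} \cdot 28 \left(81 + 0\right) \left(5 + 10\right) = 28 i \sqrt{5} \cdot 81 \cdot 15 = 28 i \sqrt{5} \cdot 1215 = 34020 i \sqrt{5}$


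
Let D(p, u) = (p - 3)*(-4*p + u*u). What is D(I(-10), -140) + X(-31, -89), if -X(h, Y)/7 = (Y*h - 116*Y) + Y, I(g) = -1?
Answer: -169374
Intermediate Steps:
D(p, u) = (-3 + p)*(u² - 4*p) (D(p, u) = (-3 + p)*(-4*p + u²) = (-3 + p)*(u² - 4*p))
X(h, Y) = 805*Y - 7*Y*h (X(h, Y) = -7*((Y*h - 116*Y) + Y) = -7*((-116*Y + Y*h) + Y) = -7*(-115*Y + Y*h) = 805*Y - 7*Y*h)
D(I(-10), -140) + X(-31, -89) = (-4*(-1)² - 3*(-140)² + 12*(-1) - 1*(-140)²) + 7*(-89)*(115 - 1*(-31)) = (-4*1 - 3*19600 - 12 - 1*19600) + 7*(-89)*(115 + 31) = (-4 - 58800 - 12 - 19600) + 7*(-89)*146 = -78416 - 90958 = -169374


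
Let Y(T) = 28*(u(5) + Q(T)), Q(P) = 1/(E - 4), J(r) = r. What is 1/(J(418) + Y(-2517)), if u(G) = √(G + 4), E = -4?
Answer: 2/997 ≈ 0.0020060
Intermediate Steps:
Q(P) = -⅛ (Q(P) = 1/(-4 - 4) = 1/(-8) = -⅛)
u(G) = √(4 + G)
Y(T) = 161/2 (Y(T) = 28*(√(4 + 5) - ⅛) = 28*(√9 - ⅛) = 28*(3 - ⅛) = 28*(23/8) = 161/2)
1/(J(418) + Y(-2517)) = 1/(418 + 161/2) = 1/(997/2) = 2/997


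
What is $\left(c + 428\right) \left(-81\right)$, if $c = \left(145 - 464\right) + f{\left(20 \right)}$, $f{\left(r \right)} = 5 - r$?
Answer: $-7614$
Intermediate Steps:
$c = -334$ ($c = \left(145 - 464\right) + \left(5 - 20\right) = -319 + \left(5 - 20\right) = -319 - 15 = -334$)
$\left(c + 428\right) \left(-81\right) = \left(-334 + 428\right) \left(-81\right) = 94 \left(-81\right) = -7614$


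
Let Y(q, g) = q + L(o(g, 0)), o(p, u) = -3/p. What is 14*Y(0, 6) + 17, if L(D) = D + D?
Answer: 3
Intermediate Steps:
L(D) = 2*D
Y(q, g) = q - 6/g (Y(q, g) = q + 2*(-3/g) = q - 6/g)
14*Y(0, 6) + 17 = 14*(0 - 6/6) + 17 = 14*(0 - 6*⅙) + 17 = 14*(0 - 1) + 17 = 14*(-1) + 17 = -14 + 17 = 3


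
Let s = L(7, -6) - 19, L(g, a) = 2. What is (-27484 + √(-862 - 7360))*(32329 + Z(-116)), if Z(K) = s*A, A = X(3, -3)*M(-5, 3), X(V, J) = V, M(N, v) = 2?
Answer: -885726868 + 32227*I*√8222 ≈ -8.8573e+8 + 2.9222e+6*I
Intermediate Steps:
s = -17 (s = 2 - 19 = -17)
A = 6 (A = 3*2 = 6)
Z(K) = -102 (Z(K) = -17*6 = -102)
(-27484 + √(-862 - 7360))*(32329 + Z(-116)) = (-27484 + √(-862 - 7360))*(32329 - 102) = (-27484 + √(-8222))*32227 = (-27484 + I*√8222)*32227 = -885726868 + 32227*I*√8222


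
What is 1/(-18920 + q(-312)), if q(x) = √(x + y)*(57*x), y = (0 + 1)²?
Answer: I/(8*(-2365*I + 2223*√311)) ≈ -1.9166e-7 + 3.177e-6*I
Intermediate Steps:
y = 1 (y = 1² = 1)
q(x) = 57*x*√(1 + x) (q(x) = √(x + 1)*(57*x) = √(1 + x)*(57*x) = 57*x*√(1 + x))
1/(-18920 + q(-312)) = 1/(-18920 + 57*(-312)*√(1 - 312)) = 1/(-18920 + 57*(-312)*√(-311)) = 1/(-18920 + 57*(-312)*(I*√311)) = 1/(-18920 - 17784*I*√311)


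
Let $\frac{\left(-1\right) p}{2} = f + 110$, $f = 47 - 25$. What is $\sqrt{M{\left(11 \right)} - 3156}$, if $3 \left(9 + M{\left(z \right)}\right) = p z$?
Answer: $i \sqrt{4133} \approx 64.288 i$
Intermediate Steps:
$f = 22$
$p = -264$ ($p = - 2 \left(22 + 110\right) = \left(-2\right) 132 = -264$)
$M{\left(z \right)} = -9 - 88 z$ ($M{\left(z \right)} = -9 + \frac{\left(-264\right) z}{3} = -9 - 88 z$)
$\sqrt{M{\left(11 \right)} - 3156} = \sqrt{\left(-9 - 968\right) - 3156} = \sqrt{-977 - 3156} = \sqrt{-4133} = i \sqrt{4133}$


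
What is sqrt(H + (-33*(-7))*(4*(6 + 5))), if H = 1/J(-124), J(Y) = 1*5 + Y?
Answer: sqrt(143932285)/119 ≈ 100.82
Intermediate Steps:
J(Y) = 5 + Y
H = -1/119 (H = 1/(5 - 124) = 1/(-119) = -1/119 ≈ -0.0084034)
sqrt(H + (-33*(-7))*(4*(6 + 5))) = sqrt(-1/119 + (-33*(-7))*(4*(6 + 5))) = sqrt(-1/119 + 231*(4*11)) = sqrt(-1/119 + 231*44) = sqrt(-1/119 + 10164) = sqrt(1209515/119) = sqrt(143932285)/119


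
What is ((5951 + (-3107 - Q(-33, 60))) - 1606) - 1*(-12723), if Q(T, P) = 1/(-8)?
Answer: 111689/8 ≈ 13961.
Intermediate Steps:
Q(T, P) = -⅛
((5951 + (-3107 - Q(-33, 60))) - 1606) - 1*(-12723) = ((5951 + (-3107 - 1*(-⅛))) - 1606) - 1*(-12723) = ((5951 + (-3107 + ⅛)) - 1606) + 12723 = ((5951 - 24855/8) - 1606) + 12723 = (22753/8 - 1606) + 12723 = 9905/8 + 12723 = 111689/8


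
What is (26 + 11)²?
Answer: 1369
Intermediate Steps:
(26 + 11)² = 37² = 1369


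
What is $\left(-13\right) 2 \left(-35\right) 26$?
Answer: $23660$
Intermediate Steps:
$\left(-13\right) 2 \left(-35\right) 26 = \left(-26\right) \left(-35\right) 26 = 910 \cdot 26 = 23660$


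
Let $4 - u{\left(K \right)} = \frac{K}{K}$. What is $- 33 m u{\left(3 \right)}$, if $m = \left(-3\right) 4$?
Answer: $1188$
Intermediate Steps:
$m = -12$
$u{\left(K \right)} = 3$ ($u{\left(K \right)} = 4 - \frac{K}{K} = 4 - 1 = 3$)
$- 33 m u{\left(3 \right)} = \left(-33\right) \left(-12\right) 3 = 396 \cdot 3 = 1188$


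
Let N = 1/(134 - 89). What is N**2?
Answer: 1/2025 ≈ 0.00049383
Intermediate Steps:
N = 1/45 ≈ 0.022222
N**2 = (1/45)**2 = 1/2025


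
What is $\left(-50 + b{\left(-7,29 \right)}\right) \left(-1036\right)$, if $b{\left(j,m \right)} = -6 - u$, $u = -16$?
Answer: $41440$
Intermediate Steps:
$b{\left(j,m \right)} = 10$ ($b{\left(j,m \right)} = -6 - -16 = -6 + 16 = 10$)
$\left(-50 + b{\left(-7,29 \right)}\right) \left(-1036\right) = \left(-50 + 10\right) \left(-1036\right) = \left(-40\right) \left(-1036\right) = 41440$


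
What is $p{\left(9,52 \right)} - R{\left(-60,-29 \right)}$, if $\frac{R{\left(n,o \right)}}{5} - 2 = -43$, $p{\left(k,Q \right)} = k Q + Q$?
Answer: $725$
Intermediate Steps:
$p{\left(k,Q \right)} = Q + Q k$ ($p{\left(k,Q \right)} = Q k + Q = Q + Q k$)
$R{\left(n,o \right)} = -205$ ($R{\left(n,o \right)} = 10 + 5 \left(-43\right) = 10 - 215 = -205$)
$p{\left(9,52 \right)} - R{\left(-60,-29 \right)} = 52 \left(1 + 9\right) - -205 = 52 \cdot 10 + 205 = 520 + 205 = 725$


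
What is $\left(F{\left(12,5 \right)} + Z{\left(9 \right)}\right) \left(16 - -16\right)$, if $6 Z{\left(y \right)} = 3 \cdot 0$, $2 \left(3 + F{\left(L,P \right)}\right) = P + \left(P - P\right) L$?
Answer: $-16$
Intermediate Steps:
$F{\left(L,P \right)} = -3 + \frac{P}{2}$ ($F{\left(L,P \right)} = -3 + \frac{P + \left(P - P\right) L}{2} = -3 + \frac{P + 0 L}{2} = -3 + \frac{P + 0}{2} = -3 + \frac{P}{2}$)
$Z{\left(y \right)} = 0$ ($Z{\left(y \right)} = \frac{3 \cdot 0}{6} = \frac{1}{6} \cdot 0 = 0$)
$\left(F{\left(12,5 \right)} + Z{\left(9 \right)}\right) \left(16 - -16\right) = \left(\left(-3 + \frac{1}{2} \cdot 5\right) + 0\right) \left(16 - -16\right) = \left(\left(-3 + \frac{5}{2}\right) + 0\right) \left(16 + 16\right) = \left(- \frac{1}{2} + 0\right) 32 = \left(- \frac{1}{2}\right) 32 = -16$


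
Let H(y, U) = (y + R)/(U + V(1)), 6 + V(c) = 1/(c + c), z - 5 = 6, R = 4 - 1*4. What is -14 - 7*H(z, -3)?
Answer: -84/17 ≈ -4.9412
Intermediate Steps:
R = 0 (R = 4 - 4 = 0)
z = 11 (z = 5 + 6 = 11)
V(c) = -6 + 1/(2*c) (V(c) = -6 + 1/(c + c) = -6 + 1/(2*c))
H(y, U) = y/(-11/2 + U) (H(y, U) = (y + 0)/(U + (-6 + (½)/1)) = y/(U + (-6 + (½)*1)) = y/(U + (-6 + ½)) = y/(U - 11/2) = y/(-11/2 + U))
-14 - 7*H(z, -3) = -14 - 14*11/(-11 + 2*(-3)) = -14 - 14*11/(-11 - 6) = -14 - 14*11/(-17) = -14 - 14*11*(-1)/17 = -14 - 7*(-22/17) = -14 + 154/17 = -84/17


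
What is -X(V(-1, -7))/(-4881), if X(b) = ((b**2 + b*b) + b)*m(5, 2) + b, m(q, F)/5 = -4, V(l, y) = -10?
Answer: -1270/1627 ≈ -0.78058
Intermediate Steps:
m(q, F) = -20 (m(q, F) = 5*(-4) = -20)
X(b) = -40*b**2 - 19*b (X(b) = ((b**2 + b*b) + b)*(-20) + b = ((b**2 + b**2) + b)*(-20) + b = (2*b**2 + b)*(-20) + b = (b + 2*b**2)*(-20) + b = (-40*b**2 - 20*b) + b = -40*b**2 - 19*b)
-X(V(-1, -7))/(-4881) = -(-10*(-19 - 40*(-10)))/(-4881) = -(-10*(-19 + 400))*(-1)/4881 = -(-10*381)*(-1)/4881 = -(-3810)*(-1)/4881 = -1*1270/1627 = -1270/1627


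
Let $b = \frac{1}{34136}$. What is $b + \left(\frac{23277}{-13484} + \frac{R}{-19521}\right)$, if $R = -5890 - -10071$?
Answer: $- \frac{4358819098523}{2246329413576} \approx -1.9404$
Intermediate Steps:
$R = 4181$ ($R = -5890 + 10071 = 4181$)
$b = \frac{1}{34136} \approx 2.9295 \cdot 10^{-5}$
$b + \left(\frac{23277}{-13484} + \frac{R}{-19521}\right) = \frac{1}{34136} + \left(\frac{23277}{-13484} + \frac{4181}{-19521}\right) = \frac{1}{34136} + \left(23277 \left(- \frac{1}{13484}\right) + 4181 \left(- \frac{1}{19521}\right)\right) = \frac{1}{34136} - \frac{510766921}{263221164} = - \frac{4358819098523}{2246329413576}$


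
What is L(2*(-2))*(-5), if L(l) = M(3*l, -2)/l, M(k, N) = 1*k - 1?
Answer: -65/4 ≈ -16.250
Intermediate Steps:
M(k, N) = -1 + k (M(k, N) = k - 1 = -1 + k)
L(l) = (-1 + 3*l)/l
L(2*(-2))*(-5) = (3 - 1/(2*(-2)))*(-5) = (3 - 1/(-4))*(-5) = (3 - 1*(-¼))*(-5) = (3 + ¼)*(-5) = (13/4)*(-5) = -65/4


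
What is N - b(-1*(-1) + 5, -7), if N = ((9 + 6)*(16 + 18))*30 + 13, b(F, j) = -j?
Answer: 15306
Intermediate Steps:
N = 15313 (N = (15*34)*30 + 13 = 510*30 + 13 = 15300 + 13 = 15313)
N - b(-1*(-1) + 5, -7) = 15313 - (-1)*(-7) = 15313 - 1*7 = 15313 - 7 = 15306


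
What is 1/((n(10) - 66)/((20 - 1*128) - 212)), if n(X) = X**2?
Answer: -160/17 ≈ -9.4118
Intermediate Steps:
1/((n(10) - 66)/((20 - 1*128) - 212)) = 1/((10**2 - 66)/((20 - 1*128) - 212)) = 1/((100 - 66)/((20 - 128) - 212)) = 1/(34/(-108 - 212)) = 1/(34/(-320)) = 1/(34*(-1/320)) = 1/(-17/160) = -160/17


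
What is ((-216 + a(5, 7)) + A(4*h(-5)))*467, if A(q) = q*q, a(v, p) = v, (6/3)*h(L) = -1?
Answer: -96669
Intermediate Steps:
h(L) = -½ (h(L) = (½)*(-1) = -½)
A(q) = q²
((-216 + a(5, 7)) + A(4*h(-5)))*467 = ((-216 + 5) + (4*(-½))²)*467 = (-211 + (-2)²)*467 = (-211 + 4)*467 = -207*467 = -96669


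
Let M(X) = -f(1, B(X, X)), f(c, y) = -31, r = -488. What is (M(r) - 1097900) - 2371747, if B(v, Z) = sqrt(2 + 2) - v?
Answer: -3469616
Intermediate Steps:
B(v, Z) = 2 - v (B(v, Z) = sqrt(4) - v = 2 - v)
M(X) = 31 (M(X) = -1*(-31) = 31)
(M(r) - 1097900) - 2371747 = (31 - 1097900) - 2371747 = -1097869 - 2371747 = -3469616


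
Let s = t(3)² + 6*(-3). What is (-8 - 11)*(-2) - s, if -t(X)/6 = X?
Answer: -268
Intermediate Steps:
t(X) = -6*X
s = 306 (s = (-6*3)² + 6*(-3) = (-18)² - 18 = 324 - 18 = 306)
(-8 - 11)*(-2) - s = (-8 - 11)*(-2) - 1*306 = -19*(-2) - 306 = 38 - 306 = -268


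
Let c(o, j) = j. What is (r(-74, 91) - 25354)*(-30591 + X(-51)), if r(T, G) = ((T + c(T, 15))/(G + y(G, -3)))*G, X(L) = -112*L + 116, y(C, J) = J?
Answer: 55382969523/88 ≈ 6.2935e+8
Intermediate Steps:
X(L) = 116 - 112*L
r(T, G) = G*(15 + T)/(-3 + G) (r(T, G) = ((T + 15)/(G - 3))*G = ((15 + T)/(-3 + G))*G = G*(15 + T)/(-3 + G))
(r(-74, 91) - 25354)*(-30591 + X(-51)) = (91*(15 - 74)/(-3 + 91) - 25354)*(-30591 + (116 - 112*(-51))) = (91*(-59)/88 - 25354)*(-30591 + (116 + 5712)) = (91*(1/88)*(-59) - 25354)*(-30591 + 5828) = (-5369/88 - 25354)*(-24763) = -2236521/88*(-24763) = 55382969523/88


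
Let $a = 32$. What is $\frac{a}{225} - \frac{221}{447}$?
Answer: $- \frac{11807}{33525} \approx -0.35218$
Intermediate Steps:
$\frac{a}{225} - \frac{221}{447} = \frac{32}{225} - \frac{221}{447} = - \frac{11807}{33525}$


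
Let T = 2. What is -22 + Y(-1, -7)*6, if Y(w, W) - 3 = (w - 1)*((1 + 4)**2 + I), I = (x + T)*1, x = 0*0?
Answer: -328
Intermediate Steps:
x = 0
I = 2 (I = (0 + 2)*1 = 2*1 = 2)
Y(w, W) = -24 + 27*w (Y(w, W) = 3 + (w - 1)*((1 + 4)**2 + 2) = 3 + (-1 + w)*(5**2 + 2) = 3 + (-1 + w)*(25 + 2) = 3 + (-1 + w)*27 = 3 + (-27 + 27*w) = -24 + 27*w)
-22 + Y(-1, -7)*6 = -22 + (-24 + 27*(-1))*6 = -22 + (-24 - 27)*6 = -22 - 51*6 = -22 - 306 = -328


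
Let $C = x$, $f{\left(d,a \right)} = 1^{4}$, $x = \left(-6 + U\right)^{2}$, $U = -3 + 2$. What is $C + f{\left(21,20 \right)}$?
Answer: $50$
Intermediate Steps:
$U = -1$
$x = 49$ ($x = \left(-6 - 1\right)^{2} = \left(-7\right)^{2} = 49$)
$f{\left(d,a \right)} = 1$
$C = 49$
$C + f{\left(21,20 \right)} = 49 + 1 = 50$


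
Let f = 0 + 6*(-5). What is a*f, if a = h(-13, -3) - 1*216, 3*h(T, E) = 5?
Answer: 6430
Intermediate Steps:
h(T, E) = 5/3 (h(T, E) = (⅓)*5 = 5/3)
a = -643/3 (a = 5/3 - 1*216 = 5/3 - 216 = -643/3 ≈ -214.33)
f = -30 (f = 0 - 30 = -30)
a*f = -643/3*(-30) = 6430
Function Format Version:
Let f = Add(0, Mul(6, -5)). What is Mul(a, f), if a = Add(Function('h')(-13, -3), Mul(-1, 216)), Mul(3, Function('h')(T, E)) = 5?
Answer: 6430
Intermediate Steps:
Function('h')(T, E) = Rational(5, 3) (Function('h')(T, E) = Mul(Rational(1, 3), 5) = Rational(5, 3))
a = Rational(-643, 3) (a = Add(Rational(5, 3), Mul(-1, 216)) = Add(Rational(5, 3), -216) = Rational(-643, 3) ≈ -214.33)
f = -30 (f = Add(0, -30) = -30)
Mul(a, f) = Mul(Rational(-643, 3), -30) = 6430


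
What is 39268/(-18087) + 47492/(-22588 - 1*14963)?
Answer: -777846824/226394979 ≈ -3.4358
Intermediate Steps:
39268/(-18087) + 47492/(-22588 - 1*14963) = 39268*(-1/18087) + 47492/(-22588 - 14963) = -39268/18087 + 47492/(-37551) = -39268/18087 + 47492*(-1/37551) = -39268/18087 - 47492/37551 = -777846824/226394979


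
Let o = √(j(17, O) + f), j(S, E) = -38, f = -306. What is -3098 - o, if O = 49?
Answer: -3098 - 2*I*√86 ≈ -3098.0 - 18.547*I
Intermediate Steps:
o = 2*I*√86 (o = √(-38 - 306) = √(-344) = 2*I*√86 ≈ 18.547*I)
-3098 - o = -3098 - 2*I*√86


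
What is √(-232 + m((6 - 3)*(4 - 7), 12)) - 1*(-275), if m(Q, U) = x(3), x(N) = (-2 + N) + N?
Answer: 275 + 2*I*√57 ≈ 275.0 + 15.1*I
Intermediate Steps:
x(N) = -2 + 2*N
m(Q, U) = 4 (m(Q, U) = -2 + 2*3 = -2 + 6 = 4)
√(-232 + m((6 - 3)*(4 - 7), 12)) - 1*(-275) = √(-232 + 4) - 1*(-275) = √(-228) + 275 = 2*I*√57 + 275 = 275 + 2*I*√57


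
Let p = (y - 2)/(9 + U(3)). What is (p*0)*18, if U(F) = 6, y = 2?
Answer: 0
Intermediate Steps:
p = 0 (p = (2 - 2)/(9 + 6) = 0/15 = 0*(1/15) = 0)
(p*0)*18 = (0*0)*18 = 0*18 = 0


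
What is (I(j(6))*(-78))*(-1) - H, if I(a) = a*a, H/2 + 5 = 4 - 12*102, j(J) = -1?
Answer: 2528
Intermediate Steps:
H = -2450 (H = -10 + 2*(4 - 12*102) = -10 + 2*(4 - 1224) = -10 + 2*(-1220) = -10 - 2440 = -2450)
I(a) = a²
(I(j(6))*(-78))*(-1) - H = ((-1)²*(-78))*(-1) - 1*(-2450) = (1*(-78))*(-1) + 2450 = -78*(-1) + 2450 = 78 + 2450 = 2528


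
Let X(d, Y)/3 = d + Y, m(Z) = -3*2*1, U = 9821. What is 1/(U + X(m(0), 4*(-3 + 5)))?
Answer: 1/9827 ≈ 0.00010176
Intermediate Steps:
m(Z) = -6 (m(Z) = -6*1 = -6)
X(d, Y) = 3*Y + 3*d (X(d, Y) = 3*(d + Y) = 3*(Y + d) = 3*Y + 3*d)
1/(U + X(m(0), 4*(-3 + 5))) = 1/(9821 + (3*(4*(-3 + 5)) + 3*(-6))) = 1/(9821 + (3*(4*2) - 18)) = 1/(9821 + (3*8 - 18)) = 1/(9821 + (24 - 18)) = 1/(9821 + 6) = 1/9827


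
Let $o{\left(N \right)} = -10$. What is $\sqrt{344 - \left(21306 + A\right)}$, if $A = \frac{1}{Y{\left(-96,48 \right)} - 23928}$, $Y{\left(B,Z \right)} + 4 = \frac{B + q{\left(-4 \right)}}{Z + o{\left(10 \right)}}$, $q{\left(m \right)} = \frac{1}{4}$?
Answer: $\frac{i \sqrt{277440160238385914}}{3638047} \approx 144.78 i$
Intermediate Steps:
$q{\left(m \right)} = \frac{1}{4}$
$Y{\left(B,Z \right)} = -4 + \frac{\frac{1}{4} + B}{-10 + Z}$ ($Y{\left(B,Z \right)} = -4 + \frac{B + \frac{1}{4}}{Z - 10} = -4 + \frac{\frac{1}{4} + B}{-10 + Z}$)
$A = - \frac{152}{3638047}$ ($A = \frac{1}{\frac{\frac{161}{4} - 96 - 192}{-10 + 48} - 23928} = \frac{1}{\frac{\frac{161}{4} - 96 - 192}{38} - 23928} = \frac{1}{\frac{1}{38} \left(- \frac{991}{4}\right) - 23928} = \frac{1}{- \frac{991}{152} - 23928} = \frac{1}{- \frac{3638047}{152}} = - \frac{152}{3638047} \approx -4.1781 \cdot 10^{-5}$)
$\sqrt{344 - \left(21306 + A\right)} = \sqrt{344 - \frac{77512229230}{3638047}} = \sqrt{- \frac{76260741062}{3638047}} = \frac{i \sqrt{277440160238385914}}{3638047}$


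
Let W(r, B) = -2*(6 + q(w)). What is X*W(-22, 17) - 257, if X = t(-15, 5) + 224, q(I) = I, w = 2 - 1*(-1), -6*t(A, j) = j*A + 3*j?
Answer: -4469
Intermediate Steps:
t(A, j) = -j/2 - A*j/6 (t(A, j) = -(j*A + 3*j)/6 = -(A*j + 3*j)/6 = -(3*j + A*j)/6 = -j/2 - A*j/6)
w = 3 (w = 2 + 1 = 3)
X = 234 (X = -⅙*5*(3 - 15) + 224 = -⅙*5*(-12) + 224 = 10 + 224 = 234)
W(r, B) = -18 (W(r, B) = -2*(6 + 3) = -2*9 = -18)
X*W(-22, 17) - 257 = 234*(-18) - 257 = -4212 - 257 = -4469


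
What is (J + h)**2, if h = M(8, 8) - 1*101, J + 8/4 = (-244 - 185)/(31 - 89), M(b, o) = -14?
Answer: 40411449/3364 ≈ 12013.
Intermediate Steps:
J = 313/58 (J = -2 + (-244 - 185)/(31 - 89) = -2 - 429/(-58) = -2 - 429*(-1/58) = -2 + 429/58 = 313/58 ≈ 5.3966)
h = -115 (h = -14 - 1*101 = -14 - 101 = -115)
(J + h)**2 = (313/58 - 115)**2 = (-6357/58)**2 = 40411449/3364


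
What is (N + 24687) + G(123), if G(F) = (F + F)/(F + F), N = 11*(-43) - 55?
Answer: 24160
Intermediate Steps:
N = -528 (N = -473 - 55 = -528)
G(F) = 1 (G(F) = (2*F)/((2*F)) = (2*F)*(1/(2*F)) = 1)
(N + 24687) + G(123) = (-528 + 24687) + 1 = 24159 + 1 = 24160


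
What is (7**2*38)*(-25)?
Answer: -46550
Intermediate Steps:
(7**2*38)*(-25) = (49*38)*(-25) = 1862*(-25) = -46550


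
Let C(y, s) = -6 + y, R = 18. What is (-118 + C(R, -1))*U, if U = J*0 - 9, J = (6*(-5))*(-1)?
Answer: 954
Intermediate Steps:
J = 30 (J = -30*(-1) = 30)
U = -9 (U = 30*0 - 9 = 0 - 9 = -9)
(-118 + C(R, -1))*U = (-118 + (-6 + 18))*(-9) = (-118 + 12)*(-9) = -106*(-9) = 954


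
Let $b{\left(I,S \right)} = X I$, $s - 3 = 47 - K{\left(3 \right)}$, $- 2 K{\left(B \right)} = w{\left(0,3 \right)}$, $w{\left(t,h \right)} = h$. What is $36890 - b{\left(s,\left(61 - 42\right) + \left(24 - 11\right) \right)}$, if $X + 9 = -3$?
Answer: $37508$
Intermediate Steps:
$X = -12$ ($X = -9 - 3 = -12$)
$K{\left(B \right)} = - \frac{3}{2}$ ($K{\left(B \right)} = \left(- \frac{1}{2}\right) 3 = - \frac{3}{2}$)
$s = \frac{103}{2}$ ($s = 3 + \left(47 - - \frac{3}{2}\right) = 3 + \left(47 + \frac{3}{2}\right) = 3 + \frac{97}{2} = \frac{103}{2} \approx 51.5$)
$b{\left(I,S \right)} = - 12 I$
$36890 - b{\left(s,\left(61 - 42\right) + \left(24 - 11\right) \right)} = 36890 - \left(-12\right) \frac{103}{2} = 36890 - -618 = 36890 + 618 = 37508$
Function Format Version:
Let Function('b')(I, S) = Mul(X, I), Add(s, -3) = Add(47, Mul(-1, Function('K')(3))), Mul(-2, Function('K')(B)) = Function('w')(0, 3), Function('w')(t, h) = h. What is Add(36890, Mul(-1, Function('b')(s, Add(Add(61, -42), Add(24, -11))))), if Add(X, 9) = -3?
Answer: 37508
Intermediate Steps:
X = -12 (X = Add(-9, -3) = -12)
Function('K')(B) = Rational(-3, 2) (Function('K')(B) = Mul(Rational(-1, 2), 3) = Rational(-3, 2))
s = Rational(103, 2) (s = Add(3, Add(47, Mul(-1, Rational(-3, 2)))) = Add(3, Add(47, Rational(3, 2))) = Add(3, Rational(97, 2)) = Rational(103, 2) ≈ 51.500)
Function('b')(I, S) = Mul(-12, I)
Add(36890, Mul(-1, Function('b')(s, Add(Add(61, -42), Add(24, -11))))) = Add(36890, Mul(-1, Mul(-12, Rational(103, 2)))) = Add(36890, Mul(-1, -618)) = Add(36890, 618) = 37508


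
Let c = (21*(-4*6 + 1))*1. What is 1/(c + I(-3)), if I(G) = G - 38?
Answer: -1/524 ≈ -0.0019084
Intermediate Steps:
I(G) = -38 + G
c = -483 (c = (21*(-24 + 1))*1 = (21*(-23))*1 = -483*1 = -483)
1/(c + I(-3)) = 1/(-483 + (-38 - 3)) = 1/(-483 - 41) = 1/(-524) = -1/524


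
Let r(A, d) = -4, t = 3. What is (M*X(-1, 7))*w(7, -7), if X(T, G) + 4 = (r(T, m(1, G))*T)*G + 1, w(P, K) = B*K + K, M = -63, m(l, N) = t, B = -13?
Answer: -132300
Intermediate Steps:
m(l, N) = 3
w(P, K) = -12*K (w(P, K) = -13*K + K = -12*K)
X(T, G) = -3 - 4*G*T (X(T, G) = -4 + ((-4*T)*G + 1) = -4 + (-4*G*T + 1) = -4 + (1 - 4*G*T) = -3 - 4*G*T)
(M*X(-1, 7))*w(7, -7) = (-63*(-3 - 4*7*(-1)))*(-12*(-7)) = -63*(-3 + 28)*84 = -63*25*84 = -1575*84 = -132300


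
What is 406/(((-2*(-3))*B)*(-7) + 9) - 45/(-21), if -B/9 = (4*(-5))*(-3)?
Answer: 343177/158823 ≈ 2.1608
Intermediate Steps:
B = -540 (B = -9*4*(-5)*(-3) = -(-180)*(-3) = -9*60 = -540)
406/(((-2*(-3))*B)*(-7) + 9) - 45/(-21) = 406/((-2*(-3)*(-540))*(-7) + 9) - 45/(-21) = 406/((6*(-540))*(-7) + 9) - 45*(-1/21) = 406/(-3240*(-7) + 9) + 15/7 = 406/(22680 + 9) + 15/7 = 406/22689 + 15/7 = 343177/158823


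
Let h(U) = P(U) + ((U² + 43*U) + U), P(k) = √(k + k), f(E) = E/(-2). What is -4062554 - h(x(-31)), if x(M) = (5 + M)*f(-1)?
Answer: -4062151 - I*√26 ≈ -4.0622e+6 - 5.099*I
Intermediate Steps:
f(E) = -E/2 (f(E) = E*(-½) = -E/2)
x(M) = 5/2 + M/2 (x(M) = (5 + M)*(-½*(-1)) = (5 + M)*(½) = 5/2 + M/2)
P(k) = √2*√k (P(k) = √(2*k) = √2*√k)
h(U) = U² + 44*U + √2*√U (h(U) = √2*√U + ((U² + 43*U) + U) = √2*√U + (U² + 44*U) = U² + 44*U + √2*√U)
-4062554 - h(x(-31)) = -4062554 - ((5/2 + (½)*(-31))² + 44*(5/2 + (½)*(-31)) + √2*√(5/2 + (½)*(-31))) = -4062554 - ((5/2 - 31/2)² + 44*(5/2 - 31/2) + √2*√(5/2 - 31/2)) = -4062554 - ((-13)² + 44*(-13) + √2*√(-13)) = -4062554 - (169 - 572 + √2*(I*√13)) = -4062554 - (169 - 572 + I*√26) = -4062554 - (-403 + I*√26) = -4062554 + (403 - I*√26) = -4062151 - I*√26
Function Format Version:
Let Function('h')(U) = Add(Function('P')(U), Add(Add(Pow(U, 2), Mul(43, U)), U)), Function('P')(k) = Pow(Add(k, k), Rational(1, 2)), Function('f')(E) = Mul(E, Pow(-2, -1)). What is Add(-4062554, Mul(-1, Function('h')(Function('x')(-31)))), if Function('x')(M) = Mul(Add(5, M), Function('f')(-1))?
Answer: Add(-4062151, Mul(-1, I, Pow(26, Rational(1, 2)))) ≈ Add(-4.0622e+6, Mul(-5.0990, I))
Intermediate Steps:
Function('f')(E) = Mul(Rational(-1, 2), E) (Function('f')(E) = Mul(E, Rational(-1, 2)) = Mul(Rational(-1, 2), E))
Function('x')(M) = Add(Rational(5, 2), Mul(Rational(1, 2), M)) (Function('x')(M) = Mul(Add(5, M), Mul(Rational(-1, 2), -1)) = Mul(Add(5, M), Rational(1, 2)) = Add(Rational(5, 2), Mul(Rational(1, 2), M)))
Function('P')(k) = Mul(Pow(2, Rational(1, 2)), Pow(k, Rational(1, 2))) (Function('P')(k) = Pow(Mul(2, k), Rational(1, 2)) = Mul(Pow(2, Rational(1, 2)), Pow(k, Rational(1, 2))))
Function('h')(U) = Add(Pow(U, 2), Mul(44, U), Mul(Pow(2, Rational(1, 2)), Pow(U, Rational(1, 2)))) (Function('h')(U) = Add(Mul(Pow(2, Rational(1, 2)), Pow(U, Rational(1, 2))), Add(Add(Pow(U, 2), Mul(43, U)), U)) = Add(Mul(Pow(2, Rational(1, 2)), Pow(U, Rational(1, 2))), Add(Pow(U, 2), Mul(44, U))) = Add(Pow(U, 2), Mul(44, U), Mul(Pow(2, Rational(1, 2)), Pow(U, Rational(1, 2)))))
Add(-4062554, Mul(-1, Function('h')(Function('x')(-31)))) = Add(-4062554, Mul(-1, Add(Pow(Add(Rational(5, 2), Mul(Rational(1, 2), -31)), 2), Mul(44, Add(Rational(5, 2), Mul(Rational(1, 2), -31))), Mul(Pow(2, Rational(1, 2)), Pow(Add(Rational(5, 2), Mul(Rational(1, 2), -31)), Rational(1, 2)))))) = Add(-4062554, Mul(-1, Add(Pow(Add(Rational(5, 2), Rational(-31, 2)), 2), Mul(44, Add(Rational(5, 2), Rational(-31, 2))), Mul(Pow(2, Rational(1, 2)), Pow(Add(Rational(5, 2), Rational(-31, 2)), Rational(1, 2)))))) = Add(-4062554, Mul(-1, Add(Pow(-13, 2), Mul(44, -13), Mul(Pow(2, Rational(1, 2)), Pow(-13, Rational(1, 2)))))) = Add(-4062554, Mul(-1, Add(169, -572, Mul(Pow(2, Rational(1, 2)), Mul(I, Pow(13, Rational(1, 2))))))) = Add(-4062554, Mul(-1, Add(169, -572, Mul(I, Pow(26, Rational(1, 2)))))) = Add(-4062554, Mul(-1, Add(-403, Mul(I, Pow(26, Rational(1, 2)))))) = Add(-4062554, Add(403, Mul(-1, I, Pow(26, Rational(1, 2))))) = Add(-4062151, Mul(-1, I, Pow(26, Rational(1, 2))))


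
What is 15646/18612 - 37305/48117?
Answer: 9752987/149258934 ≈ 0.065343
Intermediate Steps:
15646/18612 - 37305/48117 = 15646*(1/18612) - 37305*1/48117 = 7823/9306 - 12435/16039 = 9752987/149258934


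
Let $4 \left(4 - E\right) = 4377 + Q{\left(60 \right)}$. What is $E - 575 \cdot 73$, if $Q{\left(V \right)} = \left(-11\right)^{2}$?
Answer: $- \frac{86191}{2} \approx -43096.0$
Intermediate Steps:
$Q{\left(V \right)} = 121$
$E = - \frac{2241}{2}$ ($E = 4 - \frac{4377 + 121}{4} = 4 - \frac{2249}{2} = - \frac{2241}{2} \approx -1120.5$)
$E - 575 \cdot 73 = - \frac{2241}{2} - 575 \cdot 73 = - \frac{2241}{2} - 41975 = - \frac{86191}{2}$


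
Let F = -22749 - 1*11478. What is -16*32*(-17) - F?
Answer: 42931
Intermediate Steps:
F = -34227 (F = -22749 - 11478 = -34227)
-16*32*(-17) - F = -16*32*(-17) - 1*(-34227) = -512*(-17) + 34227 = 8704 + 34227 = 42931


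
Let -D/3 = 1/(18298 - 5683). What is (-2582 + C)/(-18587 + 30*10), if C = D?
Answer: 10857311/76896835 ≈ 0.14119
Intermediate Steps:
D = -1/4205 (D = -3/(18298 - 5683) = -3/12615 = -3*1/12615 = -1/4205 ≈ -0.00023781)
C = -1/4205 ≈ -0.00023781
(-2582 + C)/(-18587 + 30*10) = (-2582 - 1/4205)/(-18587 + 30*10) = -10857311/(4205*(-18587 + 300)) = -10857311/4205/(-18287) = -10857311/4205*(-1/18287) = 10857311/76896835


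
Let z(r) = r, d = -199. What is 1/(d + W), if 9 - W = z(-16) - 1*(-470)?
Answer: -1/644 ≈ -0.0015528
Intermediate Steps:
W = -445 (W = 9 - (-16 - 1*(-470)) = 9 - (-16 + 470) = 9 - 1*454 = 9 - 454 = -445)
1/(d + W) = 1/(-199 - 445) = 1/(-644) = -1/644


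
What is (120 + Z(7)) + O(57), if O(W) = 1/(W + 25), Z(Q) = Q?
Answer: 10415/82 ≈ 127.01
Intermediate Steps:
O(W) = 1/(25 + W)
(120 + Z(7)) + O(57) = (120 + 7) + 1/(25 + 57) = 127 + 1/82 = 10415/82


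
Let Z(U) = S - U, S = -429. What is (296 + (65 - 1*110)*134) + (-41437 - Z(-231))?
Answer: -46973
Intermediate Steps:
Z(U) = -429 - U
(296 + (65 - 1*110)*134) + (-41437 - Z(-231)) = (296 + (65 - 1*110)*134) + (-41437 - (-429 - 1*(-231))) = (296 + (65 - 110)*134) + (-41437 - (-429 + 231)) = (296 - 45*134) + (-41437 - 1*(-198)) = (296 - 6030) + (-41437 + 198) = -5734 - 41239 = -46973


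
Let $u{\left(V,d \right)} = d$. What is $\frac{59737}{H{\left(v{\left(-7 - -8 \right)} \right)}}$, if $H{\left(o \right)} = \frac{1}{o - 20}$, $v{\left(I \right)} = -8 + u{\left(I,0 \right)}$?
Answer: $-1672636$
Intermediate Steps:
$v{\left(I \right)} = -8$ ($v{\left(I \right)} = -8 + 0 = -8$)
$H{\left(o \right)} = \frac{1}{-20 + o}$
$\frac{59737}{H{\left(v{\left(-7 - -8 \right)} \right)}} = \frac{59737}{\frac{1}{-20 - 8}} = \frac{59737}{\frac{1}{-28}} = \frac{59737}{- \frac{1}{28}} = 59737 \left(-28\right) = -1672636$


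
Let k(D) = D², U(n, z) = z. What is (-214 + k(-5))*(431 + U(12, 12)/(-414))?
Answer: -1873431/23 ≈ -81454.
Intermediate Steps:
(-214 + k(-5))*(431 + U(12, 12)/(-414)) = (-214 + (-5)²)*(431 + 12/(-414)) = (-214 + 25)*(431 + 12*(-1/414)) = -189*(431 - 2/69) = -189*29737/69 = -1873431/23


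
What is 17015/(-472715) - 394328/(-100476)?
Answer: 9234758069/2374825617 ≈ 3.8886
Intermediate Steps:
17015/(-472715) - 394328/(-100476) = 17015*(-1/472715) - 394328*(-1/100476) = -3403/94543 + 98582/25119 = 9234758069/2374825617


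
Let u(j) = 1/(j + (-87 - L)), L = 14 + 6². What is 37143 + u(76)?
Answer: 2265722/61 ≈ 37143.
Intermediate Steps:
L = 50 (L = 14 + 36 = 50)
u(j) = 1/(-137 + j) (u(j) = 1/(j + (-87 - 1*50)) = 1/(j + (-87 - 50)) = 1/(j - 137) = 1/(-137 + j))
37143 + u(76) = 37143 + 1/(-137 + 76) = 37143 + 1/(-61) = 37143 - 1/61 = 2265722/61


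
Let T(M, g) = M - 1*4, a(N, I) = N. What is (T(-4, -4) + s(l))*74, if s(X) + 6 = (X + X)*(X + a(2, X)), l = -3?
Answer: -592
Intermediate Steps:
T(M, g) = -4 + M (T(M, g) = M - 4 = -4 + M)
s(X) = -6 + 2*X*(2 + X) (s(X) = -6 + (X + X)*(X + 2) = -6 + (2*X)*(2 + X) = -6 + 2*X*(2 + X))
(T(-4, -4) + s(l))*74 = ((-4 - 4) + (-6 + 2*(-3)² + 4*(-3)))*74 = (-8 + (-6 + 2*9 - 12))*74 = (-8 + (-6 + 18 - 12))*74 = (-8 + 0)*74 = -8*74 = -592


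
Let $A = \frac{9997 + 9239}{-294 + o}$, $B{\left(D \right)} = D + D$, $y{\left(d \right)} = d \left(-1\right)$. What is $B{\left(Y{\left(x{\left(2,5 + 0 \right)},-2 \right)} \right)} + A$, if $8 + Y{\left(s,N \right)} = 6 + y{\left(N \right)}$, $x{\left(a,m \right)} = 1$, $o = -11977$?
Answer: $- \frac{2748}{1753} \approx -1.5676$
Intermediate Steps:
$y{\left(d \right)} = - d$
$Y{\left(s,N \right)} = -2 - N$ ($Y{\left(s,N \right)} = -8 - \left(-6 + N\right) = -2 - N$)
$B{\left(D \right)} = 2 D$
$A = - \frac{2748}{1753}$ ($A = \frac{9997 + 9239}{-294 - 11977} = \frac{19236}{-12271} = 19236 \left(- \frac{1}{12271}\right) = - \frac{2748}{1753} \approx -1.5676$)
$B{\left(Y{\left(x{\left(2,5 + 0 \right)},-2 \right)} \right)} + A = 2 \left(-2 - -2\right) - \frac{2748}{1753} = 2 \left(-2 + 2\right) - \frac{2748}{1753} = 2 \cdot 0 - \frac{2748}{1753} = 0 - \frac{2748}{1753} = - \frac{2748}{1753}$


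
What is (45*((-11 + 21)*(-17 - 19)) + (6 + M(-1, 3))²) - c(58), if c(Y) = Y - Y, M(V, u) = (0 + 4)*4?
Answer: -15716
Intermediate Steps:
M(V, u) = 16 (M(V, u) = 4*4 = 16)
c(Y) = 0
(45*((-11 + 21)*(-17 - 19)) + (6 + M(-1, 3))²) - c(58) = (45*((-11 + 21)*(-17 - 19)) + (6 + 16)²) - 1*0 = (45*(10*(-36)) + 22²) + 0 = (45*(-360) + 484) + 0 = (-16200 + 484) + 0 = -15716 + 0 = -15716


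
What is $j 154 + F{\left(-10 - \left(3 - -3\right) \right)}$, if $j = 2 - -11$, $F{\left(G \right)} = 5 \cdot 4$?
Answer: $2022$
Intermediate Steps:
$F{\left(G \right)} = 20$
$j = 13$ ($j = 2 + 11 = 13$)
$j 154 + F{\left(-10 - \left(3 - -3\right) \right)} = 13 \cdot 154 + 20 = 2002 + 20 = 2022$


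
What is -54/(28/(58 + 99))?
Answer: -4239/14 ≈ -302.79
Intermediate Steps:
-54/(28/(58 + 99)) = -54/(28/157) = -54/((1/157)*28) = -54/28/157 = -54*157/28 = -4239/14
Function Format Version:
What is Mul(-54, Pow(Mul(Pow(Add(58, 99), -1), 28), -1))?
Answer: Rational(-4239, 14) ≈ -302.79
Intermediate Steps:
Mul(-54, Pow(Mul(Pow(Add(58, 99), -1), 28), -1)) = Mul(-54, Pow(Mul(Pow(157, -1), 28), -1)) = Mul(-54, Pow(Mul(Rational(1, 157), 28), -1)) = Mul(-54, Pow(Rational(28, 157), -1)) = Mul(-54, Rational(157, 28)) = Rational(-4239, 14)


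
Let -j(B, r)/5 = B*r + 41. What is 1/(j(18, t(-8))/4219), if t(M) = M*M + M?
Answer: -4219/5245 ≈ -0.80439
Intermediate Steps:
t(M) = M + M² (t(M) = M² + M = M + M²)
j(B, r) = -205 - 5*B*r (j(B, r) = -5*(B*r + 41) = -5*(41 + B*r) = -205 - 5*B*r)
1/(j(18, t(-8))/4219) = 1/((-205 - 5*18*(-8*(1 - 8)))/4219) = 1/((-205 - 5*18*(-8*(-7)))*(1/4219)) = 1/((-205 - 5*18*56)*(1/4219)) = 1/((-205 - 5040)*(1/4219)) = 1/(-5245*1/4219) = 1/(-5245/4219) = -4219/5245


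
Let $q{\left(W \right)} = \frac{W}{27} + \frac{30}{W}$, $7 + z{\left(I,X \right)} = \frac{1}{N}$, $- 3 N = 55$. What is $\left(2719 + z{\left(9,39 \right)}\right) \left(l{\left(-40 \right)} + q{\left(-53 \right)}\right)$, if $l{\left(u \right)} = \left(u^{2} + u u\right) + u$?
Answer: $\frac{74882465393}{8745} \approx 8.5629 \cdot 10^{6}$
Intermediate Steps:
$N = - \frac{55}{3}$ ($N = \left(- \frac{1}{3}\right) 55 = - \frac{55}{3} \approx -18.333$)
$z{\left(I,X \right)} = - \frac{388}{55}$ ($z{\left(I,X \right)} = -7 + \frac{1}{- \frac{55}{3}} = -7 - \frac{3}{55} = - \frac{388}{55}$)
$q{\left(W \right)} = \frac{30}{W} + \frac{W}{27}$ ($q{\left(W \right)} = W \frac{1}{27} + \frac{30}{W} = \frac{W}{27} + \frac{30}{W} = \frac{30}{W} + \frac{W}{27}$)
$l{\left(u \right)} = u + 2 u^{2}$ ($l{\left(u \right)} = \left(u^{2} + u^{2}\right) + u = 2 u^{2} + u = u + 2 u^{2}$)
$\left(2719 + z{\left(9,39 \right)}\right) \left(l{\left(-40 \right)} + q{\left(-53 \right)}\right) = \left(2719 - \frac{388}{55}\right) \left(- 40 \left(1 + 2 \left(-40\right)\right) + \left(\frac{30}{-53} + \frac{1}{27} \left(-53\right)\right)\right) = \frac{149157 \left(- 40 \left(1 - 80\right) + \left(30 \left(- \frac{1}{53}\right) - \frac{53}{27}\right)\right)}{55} = \frac{149157 \left(\left(-40\right) \left(-79\right) - \frac{3619}{1431}\right)}{55} = \frac{149157 \left(3160 - \frac{3619}{1431}\right)}{55} = \frac{149157}{55} \cdot \frac{4518341}{1431} = \frac{74882465393}{8745}$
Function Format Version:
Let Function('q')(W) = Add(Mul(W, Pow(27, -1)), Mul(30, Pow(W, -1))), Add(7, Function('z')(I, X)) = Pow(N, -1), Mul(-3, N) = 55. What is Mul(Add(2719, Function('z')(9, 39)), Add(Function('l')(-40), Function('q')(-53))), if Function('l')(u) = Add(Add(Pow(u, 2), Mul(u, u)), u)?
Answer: Rational(74882465393, 8745) ≈ 8.5629e+6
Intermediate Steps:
N = Rational(-55, 3) (N = Mul(Rational(-1, 3), 55) = Rational(-55, 3) ≈ -18.333)
Function('z')(I, X) = Rational(-388, 55) (Function('z')(I, X) = Add(-7, Pow(Rational(-55, 3), -1)) = Add(-7, Rational(-3, 55)) = Rational(-388, 55))
Function('q')(W) = Add(Mul(30, Pow(W, -1)), Mul(Rational(1, 27), W)) (Function('q')(W) = Add(Mul(W, Rational(1, 27)), Mul(30, Pow(W, -1))) = Add(Mul(Rational(1, 27), W), Mul(30, Pow(W, -1))) = Add(Mul(30, Pow(W, -1)), Mul(Rational(1, 27), W)))
Function('l')(u) = Add(u, Mul(2, Pow(u, 2))) (Function('l')(u) = Add(Add(Pow(u, 2), Pow(u, 2)), u) = Add(Mul(2, Pow(u, 2)), u) = Add(u, Mul(2, Pow(u, 2))))
Mul(Add(2719, Function('z')(9, 39)), Add(Function('l')(-40), Function('q')(-53))) = Mul(Add(2719, Rational(-388, 55)), Add(Mul(-40, Add(1, Mul(2, -40))), Add(Mul(30, Pow(-53, -1)), Mul(Rational(1, 27), -53)))) = Mul(Rational(149157, 55), Add(Mul(-40, Add(1, -80)), Add(Mul(30, Rational(-1, 53)), Rational(-53, 27)))) = Mul(Rational(149157, 55), Add(Mul(-40, -79), Add(Rational(-30, 53), Rational(-53, 27)))) = Mul(Rational(149157, 55), Add(3160, Rational(-3619, 1431))) = Mul(Rational(149157, 55), Rational(4518341, 1431)) = Rational(74882465393, 8745)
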